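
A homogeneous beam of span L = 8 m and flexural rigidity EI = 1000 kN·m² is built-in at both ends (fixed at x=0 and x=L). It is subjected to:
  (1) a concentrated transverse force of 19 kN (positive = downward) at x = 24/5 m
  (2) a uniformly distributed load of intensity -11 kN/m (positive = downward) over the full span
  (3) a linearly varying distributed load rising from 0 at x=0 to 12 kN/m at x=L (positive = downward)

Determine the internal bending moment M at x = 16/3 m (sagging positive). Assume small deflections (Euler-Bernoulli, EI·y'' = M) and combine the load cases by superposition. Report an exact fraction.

M(16/3) = 15736/3375 kN·m

Load 1 — point force P=19 kN at a=24/5 m (b=L-a=16/5):
  M_1 = Pa²(a+3b)(L-x)/L³ - Pa²b/L²  [x>a] = 19·(24/5)²·((24/5)+3·(16/5))·(8-(16/3))/8³ - 19·(24/5)²·(16/5)/8² = 1368/125 kN·m
Load 2 — uniform load w=-11 kN/m over full span:
  M_2 = wLx/2 - wL²/12 - wx²/2 = (-11)·8·(16/3)/2 - (-11)·8²/12 - (-11)·(16/3)²/2 = -176/9 kN·m
Load 3 — triangular load w₀=12 kN/m (0→w₀ over full span):
  M_3 = 3w₀Lx/20 - w₀L²/30 - w₀x³/(6L) = 3·12·8·(16/3)/20 - 12·8²/30 - 12·(16/3)³/(6·8) = 1792/135 kN·m
Superposition: M = Σ M_i = 15736/3375 kN·m ≈ 4.662519 kN·m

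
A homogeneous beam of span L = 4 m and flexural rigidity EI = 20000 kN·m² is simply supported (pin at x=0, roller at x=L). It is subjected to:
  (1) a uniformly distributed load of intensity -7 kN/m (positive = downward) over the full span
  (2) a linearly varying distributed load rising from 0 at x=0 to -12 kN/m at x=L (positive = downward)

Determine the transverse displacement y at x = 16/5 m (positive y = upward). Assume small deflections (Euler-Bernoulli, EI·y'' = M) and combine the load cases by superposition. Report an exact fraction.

Load 1 — uniform load w=-7 kN/m over full span:
  y_1 = -wx(L³-2Lx²+x³)/(24EI) = -(-7)·(16/5)·(4³-2·4·(16/5)²+(16/5)³)/(24·20000) = 812/1171875 m
Load 2 — triangular load w₀=-12 kN/m (0→w₀ over full span):
  y_2 = -w₀x(7L⁴-10L²x²+3x⁴)/(360LEI) = -(-12)·(16/5)·(7·4⁴-10·4²·(16/5)²+3·(16/5)⁴)/(360·4·20000) = 6096/9765625 m
Superposition: y = Σ y_i = 38588/29296875 m ≈ 0.001317 m

y(16/5) = 38588/29296875 m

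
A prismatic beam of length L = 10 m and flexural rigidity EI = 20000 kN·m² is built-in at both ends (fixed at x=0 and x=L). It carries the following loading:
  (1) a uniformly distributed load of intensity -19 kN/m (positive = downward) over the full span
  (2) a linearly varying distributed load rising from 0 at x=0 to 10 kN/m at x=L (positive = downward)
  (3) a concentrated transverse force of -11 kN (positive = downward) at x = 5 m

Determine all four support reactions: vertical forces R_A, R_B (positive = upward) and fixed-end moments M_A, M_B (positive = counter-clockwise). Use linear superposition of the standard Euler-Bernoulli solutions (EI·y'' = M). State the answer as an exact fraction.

R_A = -171/2 kN, M_A = -555/4 kN·m, R_B = -131/2 kN, M_B = 1465/12 kN·m

Load 1 — uniform load w=-19 kN/m over full span:
  R_A = wL/2 = (-19)·10/2 = -95 kN
  M_A = wL²/12 = (-19)·10²/12 = -475/3 kN·m
  R_B = wL/2 = (-19)·10/2 = -95 kN
  M_B = -wL²/12 = -(-19)·10²/12 = 475/3 kN·m
Load 2 — triangular load w₀=10 kN/m (0→w₀ over full span):
  R_A = 3w₀L/20 = 3·10·10/20 = 15 kN
  M_A = w₀L²/30 = 10·10²/30 = 100/3 kN·m
  R_B = 7w₀L/20 = 7·10·10/20 = 35 kN
  M_B = -w₀L²/20 = -10·10²/20 = -50 kN·m
Load 3 — point force P=-11 kN at a=5 m (b=L-a=5):
  R_A = Pb²(3a+b)/L³ = (-11)·5²·(3·5+5)/10³ = -11/2 kN
  M_A = Pab²/L² = (-11)·5·5²/10² = -55/4 kN·m
  R_B = Pa²(a+3b)/L³ = (-11)·5²·(5+3·5)/10³ = -11/2 kN
  M_B = -Pa²b/L² = -(-11)·5²·5/10² = 55/4 kN·m
Superposition: R_A = -171/2 kN, M_A = -555/4 kN·m, R_B = -131/2 kN, M_B = 1465/12 kN·m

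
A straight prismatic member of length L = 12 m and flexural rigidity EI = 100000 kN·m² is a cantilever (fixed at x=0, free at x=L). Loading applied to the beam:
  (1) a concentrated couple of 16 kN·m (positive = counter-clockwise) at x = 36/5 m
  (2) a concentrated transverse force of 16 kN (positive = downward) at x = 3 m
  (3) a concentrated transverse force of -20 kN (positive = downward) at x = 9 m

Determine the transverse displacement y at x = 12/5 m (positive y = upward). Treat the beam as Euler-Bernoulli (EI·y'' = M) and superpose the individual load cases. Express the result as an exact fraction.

Load 1 — applied couple M₀=16 kN·m at a=36/5 m (b=L-a=24/5):
  y_1 = M₀x²/(2EI)  [x≤a] = 16·(12/5)²/(2·100000) = 36/78125 m
Load 2 — point force P=16 kN at a=3 m (b=L-a=9):
  y_2 = -Px²(3a-x)/(6EI)  [x≤a] = -16·(12/5)²·(3·3-(12/5))/(6·100000) = -396/390625 m
Load 3 — point force P=-20 kN at a=9 m (b=L-a=3):
  y_3 = -Px²(3a-x)/(6EI)  [x≤a] = -(-20)·(12/5)²·(3·9-(12/5))/(6·100000) = 369/78125 m
Superposition: y = Σ y_i = 1629/390625 m ≈ 0.004170 m

y(12/5) = 1629/390625 m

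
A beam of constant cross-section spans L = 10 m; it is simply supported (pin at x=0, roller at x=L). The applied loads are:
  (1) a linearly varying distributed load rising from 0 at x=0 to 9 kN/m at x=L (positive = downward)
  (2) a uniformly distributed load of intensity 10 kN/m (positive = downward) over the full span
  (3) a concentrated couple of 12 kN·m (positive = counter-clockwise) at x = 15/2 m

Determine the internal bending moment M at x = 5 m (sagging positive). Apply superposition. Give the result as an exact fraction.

Load 1 — triangular load w₀=9 kN/m (0→w₀ over full span):
  M_1 = w₀Lx/6 - w₀x³/(6L) = 9·10·5/6 - 9·5³/(6·10) = 225/4 kN·m
Load 2 — uniform load w=10 kN/m over full span:
  M_2 = wx(L-x)/2 = 10·5·(10-5)/2 = 125 kN·m
Load 3 — applied couple M₀=12 kN·m at a=15/2 m (b=L-a=5/2):
  M_3 = M₀x/L  [x≤a] = 12·5/10 = 6 kN·m
Superposition: M = Σ M_i = 749/4 kN·m ≈ 187.250000 kN·m

M(5) = 749/4 kN·m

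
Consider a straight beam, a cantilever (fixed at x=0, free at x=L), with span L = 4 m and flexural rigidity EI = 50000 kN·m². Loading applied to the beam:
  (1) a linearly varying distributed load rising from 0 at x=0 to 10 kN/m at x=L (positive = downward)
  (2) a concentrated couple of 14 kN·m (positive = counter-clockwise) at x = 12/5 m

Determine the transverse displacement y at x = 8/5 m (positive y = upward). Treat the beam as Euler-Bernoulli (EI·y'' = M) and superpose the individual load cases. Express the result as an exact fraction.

y(8/5) = -21628/29296875 m

Load 1 — triangular load w₀=10 kN/m (0→w₀ over full span):
  y_1 = (w₀Lx³/12-w₀L²x²/6-w₀x⁵/(120L))/EI = (10·4·(8/5)³/12-10·4²·(8/5)²/6-10·(8/5)⁵/(120·4))/50000 = -32128/29296875 m
Load 2 — applied couple M₀=14 kN·m at a=12/5 m (b=L-a=8/5):
  y_2 = M₀x²/(2EI)  [x≤a] = 14·(8/5)²/(2·50000) = 28/78125 m
Superposition: y = Σ y_i = -21628/29296875 m ≈ -0.000738 m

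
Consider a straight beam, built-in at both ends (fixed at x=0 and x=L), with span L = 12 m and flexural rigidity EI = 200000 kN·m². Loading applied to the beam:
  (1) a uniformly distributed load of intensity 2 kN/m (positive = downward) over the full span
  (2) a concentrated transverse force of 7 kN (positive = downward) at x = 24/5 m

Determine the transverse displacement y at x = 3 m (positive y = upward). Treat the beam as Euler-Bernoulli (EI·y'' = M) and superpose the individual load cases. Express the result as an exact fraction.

Load 1 — uniform load w=2 kN/m over full span:
  y_1 = -wx²(L-x)²/(24EI) = -2·3²·(12-3)²/(24·200000) = -243/800000 m
Load 2 — point force P=7 kN at a=24/5 m (b=L-a=36/5):
  y_2 = -Pb²x²(3aL-(3a+b)x)/(6L³EI)  [x≤a] = -7·(36/5)²·3²·(3·(24/5)·12-(3·(24/5)+(36/5))·3)/(6·12³·200000) = -1701/10000000 m
Superposition: y = Σ y_i = -9477/20000000 m ≈ -0.000474 m

y(3) = -9477/20000000 m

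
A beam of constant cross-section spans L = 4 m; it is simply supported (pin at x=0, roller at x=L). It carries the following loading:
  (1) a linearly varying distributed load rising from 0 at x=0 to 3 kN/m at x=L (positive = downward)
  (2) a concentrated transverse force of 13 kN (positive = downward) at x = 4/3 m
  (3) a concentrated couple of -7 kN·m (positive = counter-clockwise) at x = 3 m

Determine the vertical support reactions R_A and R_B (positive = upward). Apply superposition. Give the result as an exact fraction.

R_A = 107/12 kN, R_B = 121/12 kN

Load 1 — triangular load w₀=3 kN/m (0→w₀ over full span):
  R_A = w₀L/6 = 3·4/6 = 2 kN
  R_B = w₀L/3 = 3·4/3 = 4 kN
Load 2 — point force P=13 kN at a=4/3 m (b=L-a=8/3):
  R_A = Pb/L = 13·(8/3)/4 = 26/3 kN
  R_B = Pa/L = 13·(4/3)/4 = 13/3 kN
Load 3 — applied couple M₀=-7 kN·m at a=3 m (b=L-a=1):
  R_A = M₀/L = (-7)/4 = -7/4 kN
  R_B = -M₀/L = -(-7)/4 = 7/4 kN
Superposition: R_A = 107/12 kN, R_B = 121/12 kN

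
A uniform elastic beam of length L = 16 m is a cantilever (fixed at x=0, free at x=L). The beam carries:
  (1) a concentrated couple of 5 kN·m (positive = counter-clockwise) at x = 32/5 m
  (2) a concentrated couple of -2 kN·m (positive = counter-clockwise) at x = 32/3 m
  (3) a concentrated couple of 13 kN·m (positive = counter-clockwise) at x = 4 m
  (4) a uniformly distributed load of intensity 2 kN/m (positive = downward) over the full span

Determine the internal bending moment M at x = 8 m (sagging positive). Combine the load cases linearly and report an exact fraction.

Load 1 — applied couple M₀=5 kN·m at a=32/5 m (b=L-a=48/5):
  M_1 = 0  [x>a] = 0 kN·m
Load 2 — applied couple M₀=-2 kN·m at a=32/3 m (b=L-a=16/3):
  M_2 = M₀  [x≤a] = (-2) = -2 kN·m
Load 3 — applied couple M₀=13 kN·m at a=4 m (b=L-a=12):
  M_3 = 0  [x>a] = 0 kN·m
Load 4 — uniform load w=2 kN/m over full span:
  M_4 = -w(L-x)²/2 = -2·(16-8)²/2 = -64 kN·m
Superposition: M = Σ M_i = -66 kN·m ≈ -66.000000 kN·m

M(8) = -66 kN·m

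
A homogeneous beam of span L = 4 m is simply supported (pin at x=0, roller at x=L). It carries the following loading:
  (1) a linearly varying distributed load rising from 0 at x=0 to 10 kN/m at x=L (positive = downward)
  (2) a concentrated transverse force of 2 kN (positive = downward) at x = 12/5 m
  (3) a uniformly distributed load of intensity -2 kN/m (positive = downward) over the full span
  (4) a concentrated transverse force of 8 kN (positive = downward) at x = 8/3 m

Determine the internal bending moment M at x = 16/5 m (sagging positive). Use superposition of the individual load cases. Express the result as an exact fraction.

Load 1 — triangular load w₀=10 kN/m (0→w₀ over full span):
  M_1 = w₀Lx/6 - w₀x³/(6L) = 10·4·(16/5)/6 - 10·(16/5)³/(6·4) = 192/25 kN·m
Load 2 — point force P=2 kN at a=12/5 m (b=L-a=8/5):
  M_2 = Pa(L-x)/L  [x>a] = 2·(12/5)·(4-(16/5))/4 = 24/25 kN·m
Load 3 — uniform load w=-2 kN/m over full span:
  M_3 = wx(L-x)/2 = (-2)·(16/5)·(4-(16/5))/2 = -64/25 kN·m
Load 4 — point force P=8 kN at a=8/3 m (b=L-a=4/3):
  M_4 = Pa(L-x)/L  [x>a] = 8·(8/3)·(4-(16/5))/4 = 64/15 kN·m
Superposition: M = Σ M_i = 776/75 kN·m ≈ 10.346667 kN·m

M(16/5) = 776/75 kN·m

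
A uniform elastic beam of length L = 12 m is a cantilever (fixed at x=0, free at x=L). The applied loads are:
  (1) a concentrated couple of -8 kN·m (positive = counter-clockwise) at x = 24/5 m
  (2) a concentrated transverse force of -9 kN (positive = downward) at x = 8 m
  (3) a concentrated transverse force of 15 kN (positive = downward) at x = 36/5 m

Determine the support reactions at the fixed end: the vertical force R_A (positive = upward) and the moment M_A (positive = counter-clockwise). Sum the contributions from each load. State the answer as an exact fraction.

Load 1 — applied couple M₀=-8 kN·m at a=24/5 m (b=L-a=36/5):
  R_A = 0 kN
  M_A = -M₀ = -(-8) = 8 kN·m
Load 2 — point force P=-9 kN at a=8 m (b=L-a=4):
  R_A = P = (-9) = -9 kN
  M_A = Pa = (-9)·8 = -72 kN·m
Load 3 — point force P=15 kN at a=36/5 m (b=L-a=24/5):
  R_A = P = 15 kN
  M_A = Pa = 15·(36/5) = 108 kN·m
Superposition: R_A = 6 kN, M_A = 44 kN·m

R_A = 6 kN, M_A = 44 kN·m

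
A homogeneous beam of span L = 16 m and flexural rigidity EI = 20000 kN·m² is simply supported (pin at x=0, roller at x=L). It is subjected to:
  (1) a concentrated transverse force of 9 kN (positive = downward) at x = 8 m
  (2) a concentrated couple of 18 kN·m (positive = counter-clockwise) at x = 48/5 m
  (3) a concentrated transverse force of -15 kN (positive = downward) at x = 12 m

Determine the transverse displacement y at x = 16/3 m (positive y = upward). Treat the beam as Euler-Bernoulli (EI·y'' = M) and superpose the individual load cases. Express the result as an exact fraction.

Load 1 — point force P=9 kN at a=8 m (b=L-a=8):
  y_1 = -Pbx(L²-b²-x²)/(6LEI)  [x≤a] = -9·8·(16/3)·(16²-8²-(16/3)²)/(6·16·20000) = -184/5625 m
Load 2 — applied couple M₀=18 kN·m at a=48/5 m (b=L-a=32/5):
  y_2 = (M₀x³/(6L)+C₁x)/EI  [x≤a] with C₁=M₀(3b²-L²)/(6L)=-624/25 = (18·(16/3)³/(6·16)+(-624/25)·(16/3))/20000 = -736/140625 m
Load 3 — point force P=-15 kN at a=12 m (b=L-a=4):
  y_3 = -Pbx(L²-b²-x²)/(6LEI)  [x≤a] = -(-15)·4·(16/3)·(16²-4²-(16/3)²)/(6·16·20000) = 119/3375 m
Superposition: y = Σ y_i = -1133/421875 m ≈ -0.002686 m

y(16/3) = -1133/421875 m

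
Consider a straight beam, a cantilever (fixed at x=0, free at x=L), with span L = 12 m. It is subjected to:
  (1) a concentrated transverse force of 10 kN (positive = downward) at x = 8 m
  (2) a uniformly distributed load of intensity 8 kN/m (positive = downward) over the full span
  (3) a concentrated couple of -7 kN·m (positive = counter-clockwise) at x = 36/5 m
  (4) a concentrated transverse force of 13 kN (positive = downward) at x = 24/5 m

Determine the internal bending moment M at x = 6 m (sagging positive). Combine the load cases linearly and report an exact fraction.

Load 1 — point force P=10 kN at a=8 m (b=L-a=4):
  M_1 = -P(a-x)  [x≤a] = -10·(8-6) = -20 kN·m
Load 2 — uniform load w=8 kN/m over full span:
  M_2 = -w(L-x)²/2 = -8·(12-6)²/2 = -144 kN·m
Load 3 — applied couple M₀=-7 kN·m at a=36/5 m (b=L-a=24/5):
  M_3 = M₀  [x≤a] = (-7) = -7 kN·m
Load 4 — point force P=13 kN at a=24/5 m (b=L-a=36/5):
  M_4 = 0  [x>a] = 0 kN·m
Superposition: M = Σ M_i = -171 kN·m ≈ -171.000000 kN·m

M(6) = -171 kN·m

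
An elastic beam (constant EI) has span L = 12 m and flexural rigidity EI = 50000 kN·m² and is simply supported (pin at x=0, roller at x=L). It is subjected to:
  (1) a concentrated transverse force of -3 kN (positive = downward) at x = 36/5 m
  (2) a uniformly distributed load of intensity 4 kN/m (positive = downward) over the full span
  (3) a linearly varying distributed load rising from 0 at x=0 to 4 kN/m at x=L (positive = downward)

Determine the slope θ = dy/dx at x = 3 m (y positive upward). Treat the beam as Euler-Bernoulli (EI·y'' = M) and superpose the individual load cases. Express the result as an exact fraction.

Load 1 — point force P=-3 kN at a=36/5 m (b=L-a=24/5):
  θ_1 = -Pb(L²-b²-3x²)/(6LEI)  [x≤a] = -(-3)·(24/5)·(12²-(24/5)²-3·3²)/(6·12·50000) = 2349/6250000 rad
Load 2 — uniform load w=4 kN/m over full span:
  θ_2 = -w(L³-6Lx²+4x³)/(24EI) = -4·(12³-6·12·3²+4·3³)/(24·50000) = -99/25000 rad
Load 3 — triangular load w₀=4 kN/m (0→w₀ over full span):
  θ_3 = -w₀(7L⁴-30L²x²+15x⁴)/(360LEI) = -4·(7·12⁴-30·12²·3²+15·3⁴)/(360·12·50000) = -3981/2000000 rad
Superposition: θ = Σ θ_i = -278733/50000000 rad ≈ -0.005575 rad

θ(3) = -278733/50000000 rad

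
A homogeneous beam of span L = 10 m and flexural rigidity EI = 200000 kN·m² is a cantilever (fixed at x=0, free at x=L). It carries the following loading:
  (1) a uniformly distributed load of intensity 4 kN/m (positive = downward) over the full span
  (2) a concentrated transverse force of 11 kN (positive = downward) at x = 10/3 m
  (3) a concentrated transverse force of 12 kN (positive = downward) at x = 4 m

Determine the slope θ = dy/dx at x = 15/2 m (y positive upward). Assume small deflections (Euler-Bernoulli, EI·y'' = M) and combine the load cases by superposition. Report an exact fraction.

Load 1 — uniform load w=4 kN/m over full span:
  θ_1 = -wx(x²-3Lx+3L²)/(6EI) = -4·(15/2)·((15/2)²-3·10·(15/2)+3·10²)/(6·200000) = -21/6400 rad
Load 2 — point force P=11 kN at a=10/3 m (b=L-a=20/3):
  θ_2 = -Pa²/(2EI)  [x>a] = -11·(10/3)²/(2·200000) = -11/36000 rad
Load 3 — point force P=12 kN at a=4 m (b=L-a=6):
  θ_3 = -Pa²/(2EI)  [x>a] = -12·4²/(2·200000) = -3/6250 rad
Superposition: θ = Σ θ_i = -29281/7200000 rad ≈ -0.004067 rad

θ(15/2) = -29281/7200000 rad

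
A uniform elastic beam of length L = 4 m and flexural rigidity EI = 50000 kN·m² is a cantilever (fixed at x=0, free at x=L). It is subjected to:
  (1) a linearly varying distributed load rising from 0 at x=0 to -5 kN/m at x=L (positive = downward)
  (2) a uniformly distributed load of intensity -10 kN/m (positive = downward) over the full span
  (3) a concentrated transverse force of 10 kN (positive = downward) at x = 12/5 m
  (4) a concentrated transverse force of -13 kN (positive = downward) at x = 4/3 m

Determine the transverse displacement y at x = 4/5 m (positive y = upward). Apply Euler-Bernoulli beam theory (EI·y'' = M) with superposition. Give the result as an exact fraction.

y(4/5) = 16202/29296875 m

Load 1 — triangular load w₀=-5 kN/m (0→w₀ over full span):
  y_1 = (w₀Lx³/12-w₀L²x²/6-w₀x⁵/(120L))/EI = ((-5)·4·(4/5)³/12-(-5)·4²·(4/5)²/6-(-5)·(4/5)⁵/(120·4))/50000 = 4502/29296875 m
Load 2 — uniform load w=-10 kN/m over full span:
  y_2 = -wx²(x²-4Lx+6L²)/(24EI) = -(-10)·(4/5)²·((4/5)²-4·4·(4/5)+6·4²)/(24·50000) = 524/1171875 m
Load 3 — point force P=10 kN at a=12/5 m (b=L-a=8/5):
  y_3 = -Px²(3a-x)/(6EI)  [x≤a] = -10·(4/5)²·(3·(12/5)-(4/5))/(6·50000) = -32/234375 m
Load 4 — point force P=-13 kN at a=4/3 m (b=L-a=8/3):
  y_4 = -Px²(3a-x)/(6EI)  [x≤a] = -(-13)·(4/5)²·(3·(4/3)-(4/5))/(6·50000) = 104/1171875 m
Superposition: y = Σ y_i = 16202/29296875 m ≈ 0.000553 m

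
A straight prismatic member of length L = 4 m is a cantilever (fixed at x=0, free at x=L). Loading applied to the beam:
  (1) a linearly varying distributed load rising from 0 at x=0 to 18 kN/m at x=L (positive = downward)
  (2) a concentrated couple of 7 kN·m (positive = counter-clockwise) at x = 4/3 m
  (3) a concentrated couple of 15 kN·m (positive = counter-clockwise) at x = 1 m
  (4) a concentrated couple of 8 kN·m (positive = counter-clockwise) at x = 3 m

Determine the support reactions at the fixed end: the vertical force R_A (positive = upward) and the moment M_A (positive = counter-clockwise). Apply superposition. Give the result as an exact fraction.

R_A = 36 kN, M_A = 66 kN·m

Load 1 — triangular load w₀=18 kN/m (0→w₀ over full span):
  R_A = w₀L/2 = 18·4/2 = 36 kN
  M_A = w₀L²/3 = 18·4²/3 = 96 kN·m
Load 2 — applied couple M₀=7 kN·m at a=4/3 m (b=L-a=8/3):
  R_A = 0 kN
  M_A = -M₀ = -7 kN·m
Load 3 — applied couple M₀=15 kN·m at a=1 m (b=L-a=3):
  R_A = 0 kN
  M_A = -M₀ = -15 kN·m
Load 4 — applied couple M₀=8 kN·m at a=3 m (b=L-a=1):
  R_A = 0 kN
  M_A = -M₀ = -8 kN·m
Superposition: R_A = 36 kN, M_A = 66 kN·m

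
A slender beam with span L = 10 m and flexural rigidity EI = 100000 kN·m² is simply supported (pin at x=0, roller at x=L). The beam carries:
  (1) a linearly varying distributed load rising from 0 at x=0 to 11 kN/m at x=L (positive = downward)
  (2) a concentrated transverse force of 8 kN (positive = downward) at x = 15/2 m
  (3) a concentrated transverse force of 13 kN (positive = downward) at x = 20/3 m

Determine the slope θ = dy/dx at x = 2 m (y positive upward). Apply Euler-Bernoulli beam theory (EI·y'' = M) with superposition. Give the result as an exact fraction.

Load 1 — triangular load w₀=11 kN/m (0→w₀ over full span):
  θ_1 = -w₀(7L⁴-30L²x²+15x⁴)/(360LEI) = -11·(7·10⁴-30·10²·2²+15·2⁴)/(360·10·100000) = -1001/562500 rad
Load 2 — point force P=8 kN at a=15/2 m (b=L-a=5/2):
  θ_2 = -Pb(L²-b²-3x²)/(6LEI)  [x≤a] = -8·(5/2)·(10²-(5/2)²-3·2²)/(6·10·100000) = -109/400000 rad
Load 3 — point force P=13 kN at a=20/3 m (b=L-a=10/3):
  θ_3 = -Pb(L²-b²-3x²)/(6LEI)  [x≤a] = -13·(10/3)·(10²-(10/3)²-3·2²)/(6·10·100000) = -2249/4050000 rad
Superposition: θ = Σ θ_i = -422393/162000000 rad ≈ -0.002607 rad

θ(2) = -422393/162000000 rad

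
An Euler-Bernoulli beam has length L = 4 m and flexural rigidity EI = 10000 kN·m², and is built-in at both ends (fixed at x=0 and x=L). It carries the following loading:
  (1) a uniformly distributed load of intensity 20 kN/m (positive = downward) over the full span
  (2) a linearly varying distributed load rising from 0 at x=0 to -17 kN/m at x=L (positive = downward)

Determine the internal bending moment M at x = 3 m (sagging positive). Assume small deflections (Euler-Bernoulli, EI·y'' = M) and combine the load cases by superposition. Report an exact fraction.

Load 1 — uniform load w=20 kN/m over full span:
  M_1 = wLx/2 - wL²/12 - wx²/2 = 20·4·3/2 - 20·4²/12 - 20·3²/2 = 10/3 kN·m
Load 2 — triangular load w₀=-17 kN/m (0→w₀ over full span):
  M_2 = 3w₀Lx/20 - w₀L²/30 - w₀x³/(6L) = 3·(-17)·4·3/20 - (-17)·4²/30 - (-17)·3³/(6·4) = -289/120 kN·m
Superposition: M = Σ M_i = 37/40 kN·m ≈ 0.925000 kN·m

M(3) = 37/40 kN·m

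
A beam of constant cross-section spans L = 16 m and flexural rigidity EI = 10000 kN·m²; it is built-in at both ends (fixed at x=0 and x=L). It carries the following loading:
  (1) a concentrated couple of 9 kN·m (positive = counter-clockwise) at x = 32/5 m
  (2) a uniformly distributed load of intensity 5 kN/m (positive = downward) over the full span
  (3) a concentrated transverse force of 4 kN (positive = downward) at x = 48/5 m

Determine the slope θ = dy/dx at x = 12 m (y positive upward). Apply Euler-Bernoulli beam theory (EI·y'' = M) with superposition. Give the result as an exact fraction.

θ(12) = 10693/625000 rad

Load 1 — applied couple M₀=9 kN·m at a=32/5 m (b=L-a=48/5):
  θ_1 = (R_Ax²/2 - M_Ax - M₀(x-a))/EI  [x>a] with R_A=81/100, M_A=27/25 = ((81/100)·12²/2 - (27/25)·12 - 9·(12-(32/5)))/10000 = -63/125000 rad
Load 2 — uniform load w=5 kN/m over full span:
  θ_2 = -wx(L-x)(L-2x)/(12EI) = -5·12·(16-12)·(16-2·12)/(12·10000) = 2/125 rad
Load 3 — point force P=4 kN at a=48/5 m (b=L-a=32/5):
  θ_3 = Pa²(L-x)(2bL-(3b+a)(L-x))/(2L³EI)  [x>a] = 4·(48/5)²·(16-12)·(2·(32/5)·16-(3·(32/5)+(48/5))·(16-12))/(2·16³·10000) = 126/78125 rad
Superposition: θ = Σ θ_i = 10693/625000 rad ≈ 0.017109 rad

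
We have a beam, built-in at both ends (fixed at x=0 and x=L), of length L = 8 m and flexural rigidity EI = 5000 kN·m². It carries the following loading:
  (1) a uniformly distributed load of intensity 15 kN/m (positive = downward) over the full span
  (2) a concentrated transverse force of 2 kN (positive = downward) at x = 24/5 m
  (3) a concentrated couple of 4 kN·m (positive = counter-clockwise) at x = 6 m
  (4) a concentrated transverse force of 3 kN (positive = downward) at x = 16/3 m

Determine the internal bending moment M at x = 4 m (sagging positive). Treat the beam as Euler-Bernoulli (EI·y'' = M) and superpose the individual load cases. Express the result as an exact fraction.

Load 1 — uniform load w=15 kN/m over full span:
  M_1 = wLx/2 - wL²/12 - wx²/2 = 15·8·4/2 - 15·8²/12 - 15·4²/2 = 40 kN·m
Load 2 — point force P=2 kN at a=24/5 m (b=L-a=16/5):
  M_2 = Pb²(3a+b)x/L³ - Pab²/L²  [x≤a] = 2·(16/5)²·(3·(24/5)+(16/5))·4/8³ - 2·(24/5)·(16/5)²/8² = 32/25 kN·m
Load 3 — applied couple M₀=4 kN·m at a=6 m (b=L-a=2):
  M_3 = R_Ax - M_A  [x≤a] with R_A=9/16, M_A=5/4 = (9/16)·4 - (5/4) = 1 kN·m
Load 4 — point force P=3 kN at a=16/3 m (b=L-a=8/3):
  M_4 = Pb²(3a+b)x/L³ - Pab²/L²  [x≤a] = 3·(8/3)²·(3·(16/3)+(8/3))·4/8³ - 3·(16/3)·(8/3)²/8² = 4/3 kN·m
Superposition: M = Σ M_i = 3271/75 kN·m ≈ 43.613333 kN·m

M(4) = 3271/75 kN·m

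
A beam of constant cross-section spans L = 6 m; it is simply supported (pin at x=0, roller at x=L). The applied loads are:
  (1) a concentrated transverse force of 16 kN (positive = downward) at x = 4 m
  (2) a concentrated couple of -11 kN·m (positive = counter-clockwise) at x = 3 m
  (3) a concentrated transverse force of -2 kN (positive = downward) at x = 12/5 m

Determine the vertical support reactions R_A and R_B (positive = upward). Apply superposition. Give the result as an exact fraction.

Load 1 — point force P=16 kN at a=4 m (b=L-a=2):
  R_A = Pb/L = 16·2/6 = 16/3 kN
  R_B = Pa/L = 16·4/6 = 32/3 kN
Load 2 — applied couple M₀=-11 kN·m at a=3 m (b=L-a=3):
  R_A = M₀/L = (-11)/6 = -11/6 kN
  R_B = -M₀/L = -(-11)/6 = 11/6 kN
Load 3 — point force P=-2 kN at a=12/5 m (b=L-a=18/5):
  R_A = Pb/L = (-2)·(18/5)/6 = -6/5 kN
  R_B = Pa/L = (-2)·(12/5)/6 = -4/5 kN
Superposition: R_A = 23/10 kN, R_B = 117/10 kN

R_A = 23/10 kN, R_B = 117/10 kN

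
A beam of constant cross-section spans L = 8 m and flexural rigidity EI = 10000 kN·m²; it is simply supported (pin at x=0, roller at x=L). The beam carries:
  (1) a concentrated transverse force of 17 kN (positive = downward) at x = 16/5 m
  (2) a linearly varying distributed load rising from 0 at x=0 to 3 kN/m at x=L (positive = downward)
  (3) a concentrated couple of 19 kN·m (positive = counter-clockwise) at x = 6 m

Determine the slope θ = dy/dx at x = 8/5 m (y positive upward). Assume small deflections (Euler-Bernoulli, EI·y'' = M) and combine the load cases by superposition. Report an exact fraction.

θ(8/5) = -247421/25000000 rad

Load 1 — point force P=17 kN at a=16/5 m (b=L-a=24/5):
  θ_1 = -Pb(L²-b²-3x²)/(6LEI)  [x≤a] = -17·(24/5)·(8²-(24/5)²-3·(8/5)²)/(6·8·10000) = -442/78125 rad
Load 2 — triangular load w₀=3 kN/m (0→w₀ over full span):
  θ_2 = -w₀(7L⁴-30L²x²+15x⁴)/(360LEI) = -3·(7·8⁴-30·8²·(8/5)²+15·(8/5)⁴)/(360·8·10000) = -2912/1171875 rad
Load 3 — applied couple M₀=19 kN·m at a=6 m (b=L-a=2):
  θ_3 = (M₀x²/(2L)+C₁)/EI  [x≤a] with C₁=M₀(3b²-L²)/(6L)=-247/12 = (19·(8/5)²/(2·8)+(-247/12))/10000 = -5263/3000000 rad
Superposition: θ = Σ θ_i = -247421/25000000 rad ≈ -0.009897 rad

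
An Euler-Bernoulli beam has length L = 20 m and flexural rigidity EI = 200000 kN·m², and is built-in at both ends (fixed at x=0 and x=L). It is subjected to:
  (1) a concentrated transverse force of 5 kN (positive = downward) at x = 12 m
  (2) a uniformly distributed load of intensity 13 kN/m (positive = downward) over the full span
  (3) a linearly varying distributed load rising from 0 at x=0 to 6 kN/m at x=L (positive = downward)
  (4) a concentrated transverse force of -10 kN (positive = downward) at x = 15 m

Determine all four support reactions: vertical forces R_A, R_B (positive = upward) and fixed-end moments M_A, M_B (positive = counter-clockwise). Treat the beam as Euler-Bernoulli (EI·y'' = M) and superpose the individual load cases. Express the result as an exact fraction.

R_A = 59279/400 kN, M_A = 61627/120 kN·m, R_B = 66721/400 kN, M_B = -64753/120 kN·m

Load 1 — point force P=5 kN at a=12 m (b=L-a=8):
  R_A = Pb²(3a+b)/L³ = 5·8²·(3·12+8)/20³ = 44/25 kN
  M_A = Pab²/L² = 5·12·8²/20² = 48/5 kN·m
  R_B = Pa²(a+3b)/L³ = 5·12²·(12+3·8)/20³ = 81/25 kN
  M_B = -Pa²b/L² = -5·12²·8/20² = -72/5 kN·m
Load 2 — uniform load w=13 kN/m over full span:
  R_A = wL/2 = 13·20/2 = 130 kN
  M_A = wL²/12 = 13·20²/12 = 1300/3 kN·m
  R_B = wL/2 = 13·20/2 = 130 kN
  M_B = -wL²/12 = -13·20²/12 = -1300/3 kN·m
Load 3 — triangular load w₀=6 kN/m (0→w₀ over full span):
  R_A = 3w₀L/20 = 3·6·20/20 = 18 kN
  M_A = w₀L²/30 = 6·20²/30 = 80 kN·m
  R_B = 7w₀L/20 = 7·6·20/20 = 42 kN
  M_B = -w₀L²/20 = -6·20²/20 = -120 kN·m
Load 4 — point force P=-10 kN at a=15 m (b=L-a=5):
  R_A = Pb²(3a+b)/L³ = (-10)·5²·(3·15+5)/20³ = -25/16 kN
  M_A = Pab²/L² = (-10)·15·5²/20² = -75/8 kN·m
  R_B = Pa²(a+3b)/L³ = (-10)·15²·(15+3·5)/20³ = -135/16 kN
  M_B = -Pa²b/L² = -(-10)·15²·5/20² = 225/8 kN·m
Superposition: R_A = 59279/400 kN, M_A = 61627/120 kN·m, R_B = 66721/400 kN, M_B = -64753/120 kN·m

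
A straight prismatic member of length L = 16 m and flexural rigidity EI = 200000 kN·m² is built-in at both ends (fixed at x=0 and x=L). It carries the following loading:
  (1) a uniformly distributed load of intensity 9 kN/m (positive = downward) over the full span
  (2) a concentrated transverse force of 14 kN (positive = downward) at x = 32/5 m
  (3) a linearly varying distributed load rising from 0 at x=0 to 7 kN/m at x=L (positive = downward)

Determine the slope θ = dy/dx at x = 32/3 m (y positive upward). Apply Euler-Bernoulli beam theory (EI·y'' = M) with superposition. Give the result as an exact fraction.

Load 1 — uniform load w=9 kN/m over full span:
  θ_1 = -wx(L-x)(L-2x)/(12EI) = -9·(32/3)·(16-(32/3))·(16-2·(32/3))/(12·200000) = 32/28125 rad
Load 2 — point force P=14 kN at a=32/5 m (b=L-a=48/5):
  θ_2 = Pa²(L-x)(2bL-(3b+a)(L-x))/(2L³EI)  [x>a] = 14·(32/5)²·(16-(32/3))·(2·(48/5)·16-(3·(48/5)+(32/5))·(16-(32/3)))/(2·16³·200000) = 784/3515625 rad
Load 3 — triangular load w₀=7 kN/m (0→w₀ over full span):
  θ_3 = -w₀(2x(L-x)(L-2x)(x+2L)+x²(L-x)²)/(120LEI) = -7·(2·(32/3)·(16-(32/3))·(16-2·(32/3))·((32/3)+2·16)+(32/3)²·(16-(32/3))²)/(120·16·200000) = 1568/3796875 rad
Superposition: θ = Σ θ_i = 168368/94921875 rad ≈ 0.001774 rad

θ(32/3) = 168368/94921875 rad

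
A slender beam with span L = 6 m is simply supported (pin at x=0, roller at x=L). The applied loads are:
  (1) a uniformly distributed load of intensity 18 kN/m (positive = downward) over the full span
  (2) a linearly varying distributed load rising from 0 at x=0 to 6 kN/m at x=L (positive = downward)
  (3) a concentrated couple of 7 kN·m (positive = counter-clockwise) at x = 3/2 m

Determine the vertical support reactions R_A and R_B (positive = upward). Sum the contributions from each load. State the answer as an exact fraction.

Load 1 — uniform load w=18 kN/m over full span:
  R_A = wL/2 = 18·6/2 = 54 kN
  R_B = wL/2 = 18·6/2 = 54 kN
Load 2 — triangular load w₀=6 kN/m (0→w₀ over full span):
  R_A = w₀L/6 = 6·6/6 = 6 kN
  R_B = w₀L/3 = 6·6/3 = 12 kN
Load 3 — applied couple M₀=7 kN·m at a=3/2 m (b=L-a=9/2):
  R_A = M₀/L = 7/6 kN
  R_B = -M₀/L = -7/6 kN
Superposition: R_A = 367/6 kN, R_B = 389/6 kN

R_A = 367/6 kN, R_B = 389/6 kN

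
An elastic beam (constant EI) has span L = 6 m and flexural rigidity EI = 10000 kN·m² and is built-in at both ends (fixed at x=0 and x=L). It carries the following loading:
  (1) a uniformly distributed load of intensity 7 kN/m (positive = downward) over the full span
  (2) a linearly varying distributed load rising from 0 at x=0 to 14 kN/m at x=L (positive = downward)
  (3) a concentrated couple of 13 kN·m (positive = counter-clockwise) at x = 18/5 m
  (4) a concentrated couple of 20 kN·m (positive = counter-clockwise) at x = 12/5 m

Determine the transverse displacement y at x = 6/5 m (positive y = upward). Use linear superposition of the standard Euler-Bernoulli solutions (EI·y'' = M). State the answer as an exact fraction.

y(6/5) = -20151/9765625 m

Load 1 — uniform load w=7 kN/m over full span:
  y_1 = -wx²(L-x)²/(24EI) = -7·(6/5)²·(6-(6/5))²/(24·10000) = -378/390625 m
Load 2 — triangular load w₀=14 kN/m (0→w₀ over full span):
  y_2 = -w₀x²(L-x)²(x+2L)/(120LEI) = -14·(6/5)²·(6-(6/5))²·((6/5)+2·6)/(120·6·10000) = -8316/9765625 m
Load 3 — applied couple M₀=13 kN·m at a=18/5 m (b=L-a=12/5):
  y_3 = (R_Ax³/6 - M_Ax²/2)/EI  [x≤a] with R_A=78/25, M_A=104/25 = ((78/25)·(6/5)³/6 - (104/25)·(6/5)²/2)/10000 = -819/3906250 m
Load 4 — applied couple M₀=20 kN·m at a=12/5 m (b=L-a=18/5):
  y_4 = (R_Ax³/6 - M_Ax²/2)/EI  [x≤a] with R_A=24/5, M_A=12/5 = ((24/5)·(6/5)³/6 - (12/5)·(6/5)²/2)/10000 = -27/781250 m
Superposition: y = Σ y_i = -20151/9765625 m ≈ -0.002063 m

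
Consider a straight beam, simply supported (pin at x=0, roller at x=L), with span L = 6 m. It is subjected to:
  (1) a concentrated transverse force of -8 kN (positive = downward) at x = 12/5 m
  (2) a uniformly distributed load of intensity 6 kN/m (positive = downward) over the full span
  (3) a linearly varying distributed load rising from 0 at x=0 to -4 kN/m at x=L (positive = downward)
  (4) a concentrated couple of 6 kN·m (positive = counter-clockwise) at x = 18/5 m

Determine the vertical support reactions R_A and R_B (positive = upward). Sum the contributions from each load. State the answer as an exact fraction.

Load 1 — point force P=-8 kN at a=12/5 m (b=L-a=18/5):
  R_A = Pb/L = (-8)·(18/5)/6 = -24/5 kN
  R_B = Pa/L = (-8)·(12/5)/6 = -16/5 kN
Load 2 — uniform load w=6 kN/m over full span:
  R_A = wL/2 = 6·6/2 = 18 kN
  R_B = wL/2 = 6·6/2 = 18 kN
Load 3 — triangular load w₀=-4 kN/m (0→w₀ over full span):
  R_A = w₀L/6 = (-4)·6/6 = -4 kN
  R_B = w₀L/3 = (-4)·6/3 = -8 kN
Load 4 — applied couple M₀=6 kN·m at a=18/5 m (b=L-a=12/5):
  R_A = M₀/L = 6/6 = 1 kN
  R_B = -M₀/L = -6/6 = -1 kN
Superposition: R_A = 51/5 kN, R_B = 29/5 kN

R_A = 51/5 kN, R_B = 29/5 kN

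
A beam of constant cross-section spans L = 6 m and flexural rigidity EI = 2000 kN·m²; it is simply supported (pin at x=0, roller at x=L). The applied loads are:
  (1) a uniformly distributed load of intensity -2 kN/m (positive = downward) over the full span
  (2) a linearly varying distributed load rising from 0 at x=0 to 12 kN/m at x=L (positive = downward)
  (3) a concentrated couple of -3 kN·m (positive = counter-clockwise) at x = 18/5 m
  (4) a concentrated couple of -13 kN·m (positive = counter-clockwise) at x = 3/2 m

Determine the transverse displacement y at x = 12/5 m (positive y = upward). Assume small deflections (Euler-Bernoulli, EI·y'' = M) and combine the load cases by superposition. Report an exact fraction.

Load 1 — uniform load w=-2 kN/m over full span:
  y_1 = -wx(L³-2Lx²+x³)/(24EI) = -(-2)·(12/5)·(6³-2·6·(12/5)²+(12/5)³)/(24·2000) = 2511/156250 m
Load 2 — triangular load w₀=12 kN/m (0→w₀ over full span):
  y_2 = -w₀x(7L⁴-10L²x²+3x⁴)/(360LEI) = -12·(12/5)·(7·6⁴-10·6²·(12/5)²+3·(12/5)⁴)/(360·6·2000) = -92421/1953125 m
Load 3 — applied couple M₀=-3 kN·m at a=18/5 m (b=L-a=12/5):
  y_3 = (M₀x³/(6L)+C₁x)/EI  [x≤a] with C₁=M₀(3b²-L²)/(6L)=39/25 = ((-3)·(12/5)³/(6·6)+(39/25)·(12/5))/2000 = 81/62500 m
Load 4 — applied couple M₀=-13 kN·m at a=3/2 m (b=L-a=9/2):
  y_4 = (M₀x³/(6L)-M₀(x-a)²/2+C₁x)/EI  [x>a] with C₁=M₀(3b²-L²)/(6L)=-143/16 = ((-13)·(12/5)³/(6·6)-(-13)·((12/5)-(3/2))²/2+(-143/16)·(12/5))/2000 = -21177/2000000 m
Superposition: y = Σ y_i = -10135413/250000000 m ≈ -0.040542 m

y(12/5) = -10135413/250000000 m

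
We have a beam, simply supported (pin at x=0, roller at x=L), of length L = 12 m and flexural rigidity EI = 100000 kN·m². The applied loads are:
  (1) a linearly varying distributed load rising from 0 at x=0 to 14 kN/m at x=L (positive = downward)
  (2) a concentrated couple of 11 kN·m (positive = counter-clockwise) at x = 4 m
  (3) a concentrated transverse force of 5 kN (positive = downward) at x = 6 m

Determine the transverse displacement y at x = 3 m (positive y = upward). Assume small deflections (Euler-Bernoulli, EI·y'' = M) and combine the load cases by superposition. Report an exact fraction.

Load 1 — triangular load w₀=14 kN/m (0→w₀ over full span):
  y_1 = -w₀x(7L⁴-10L²x²+3x⁴)/(360LEI) = -14·3·(7·12⁴-10·12²·3²+3·3⁴)/(360·12·100000) = -20601/1600000 m
Load 2 — applied couple M₀=11 kN·m at a=4 m (b=L-a=8):
  y_2 = (M₀x³/(6L)+C₁x)/EI  [x≤a] with C₁=M₀(3b²-L²)/(6L)=22/3 = (11·3³/(6·12)+(22/3)·3)/100000 = 209/800000 m
Load 3 — point force P=5 kN at a=6 m (b=L-a=6):
  y_3 = -Pbx(L²-b²-x²)/(6LEI)  [x≤a] = -5·6·3·(12²-6²-3²)/(6·12·100000) = -99/80000 m
Superposition: y = Σ y_i = -22163/1600000 m ≈ -0.013852 m

y(3) = -22163/1600000 m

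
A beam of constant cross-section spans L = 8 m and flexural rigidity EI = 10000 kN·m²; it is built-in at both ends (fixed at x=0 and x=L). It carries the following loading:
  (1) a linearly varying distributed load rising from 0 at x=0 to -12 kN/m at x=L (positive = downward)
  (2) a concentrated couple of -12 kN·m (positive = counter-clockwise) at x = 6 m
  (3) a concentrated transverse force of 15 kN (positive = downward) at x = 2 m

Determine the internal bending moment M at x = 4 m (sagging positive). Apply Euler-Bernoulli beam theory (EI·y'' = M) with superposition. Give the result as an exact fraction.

M(4) = -61/4 kN·m

Load 1 — triangular load w₀=-12 kN/m (0→w₀ over full span):
  M_1 = 3w₀Lx/20 - w₀L²/30 - w₀x³/(6L) = 3·(-12)·8·4/20 - (-12)·8²/30 - (-12)·4³/(6·8) = -16 kN·m
Load 2 — applied couple M₀=-12 kN·m at a=6 m (b=L-a=2):
  M_2 = R_Ax - M_A  [x≤a] with R_A=-27/16, M_A=-15/4 = (-27/16)·4 - (-15/4) = -3 kN·m
Load 3 — point force P=15 kN at a=2 m (b=L-a=6):
  M_3 = Pa²(a+3b)(L-x)/L³ - Pa²b/L²  [x>a] = 15·2²·(2+3·6)·(8-4)/8³ - 15·2²·6/8² = 15/4 kN·m
Superposition: M = Σ M_i = -61/4 kN·m ≈ -15.250000 kN·m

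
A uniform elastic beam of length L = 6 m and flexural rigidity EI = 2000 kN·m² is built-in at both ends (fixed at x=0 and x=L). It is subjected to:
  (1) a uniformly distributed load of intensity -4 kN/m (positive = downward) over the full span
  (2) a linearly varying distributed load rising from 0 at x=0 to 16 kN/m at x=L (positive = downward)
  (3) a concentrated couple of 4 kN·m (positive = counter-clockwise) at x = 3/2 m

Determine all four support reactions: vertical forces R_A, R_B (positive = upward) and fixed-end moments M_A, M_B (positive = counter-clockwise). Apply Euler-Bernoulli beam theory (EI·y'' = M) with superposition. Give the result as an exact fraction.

Load 1 — uniform load w=-4 kN/m over full span:
  R_A = wL/2 = (-4)·6/2 = -12 kN
  M_A = wL²/12 = (-4)·6²/12 = -12 kN·m
  R_B = wL/2 = (-4)·6/2 = -12 kN
  M_B = -wL²/12 = -(-4)·6²/12 = 12 kN·m
Load 2 — triangular load w₀=16 kN/m (0→w₀ over full span):
  R_A = 3w₀L/20 = 3·16·6/20 = 72/5 kN
  M_A = w₀L²/30 = 16·6²/30 = 96/5 kN·m
  R_B = 7w₀L/20 = 7·16·6/20 = 168/5 kN
  M_B = -w₀L²/20 = -16·6²/20 = -144/5 kN·m
Load 3 — applied couple M₀=4 kN·m at a=3/2 m (b=L-a=9/2):
  R_A = 6M₀ab/L³ = 6·4·(3/2)·(9/2)/6³ = 3/4 kN
  M_A = M₀b(2a-b)/L² = 4·(9/2)·(2·(3/2)-(9/2))/6² = -3/4 kN·m
  R_B = -6M₀ab/L³ = -6·4·(3/2)·(9/2)/6³ = -3/4 kN
  M_B = M₀a(2b-a)/L² = 4·(3/2)·(2·(9/2)-(3/2))/6² = 5/4 kN·m
Superposition: R_A = 63/20 kN, M_A = 129/20 kN·m, R_B = 417/20 kN, M_B = -311/20 kN·m

R_A = 63/20 kN, M_A = 129/20 kN·m, R_B = 417/20 kN, M_B = -311/20 kN·m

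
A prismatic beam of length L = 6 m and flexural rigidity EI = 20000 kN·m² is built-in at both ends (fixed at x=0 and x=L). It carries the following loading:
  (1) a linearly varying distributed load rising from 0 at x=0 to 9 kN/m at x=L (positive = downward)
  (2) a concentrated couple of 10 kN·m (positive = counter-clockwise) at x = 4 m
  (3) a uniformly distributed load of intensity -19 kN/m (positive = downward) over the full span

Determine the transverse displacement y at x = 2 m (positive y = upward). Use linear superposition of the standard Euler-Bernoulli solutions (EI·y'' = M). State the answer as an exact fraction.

y(2) = 1207/675000 m

Load 1 — triangular load w₀=9 kN/m (0→w₀ over full span):
  y_1 = -w₀x²(L-x)²(x+2L)/(120LEI) = -9·2²·(6-2)²·(2+2·6)/(120·6·20000) = -7/12500 m
Load 2 — applied couple M₀=10 kN·m at a=4 m (b=L-a=2):
  y_2 = (R_Ax³/6 - M_Ax²/2)/EI  [x≤a] with R_A=20/9, M_A=10/3 = ((20/9)·2³/6 - (10/3)·2²/2)/20000 = -1/5400 m
Load 3 — uniform load w=-19 kN/m over full span:
  y_3 = -wx²(L-x)²/(24EI) = -(-19)·2²·(6-2)²/(24·20000) = 19/7500 m
Superposition: y = Σ y_i = 1207/675000 m ≈ 0.001788 m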